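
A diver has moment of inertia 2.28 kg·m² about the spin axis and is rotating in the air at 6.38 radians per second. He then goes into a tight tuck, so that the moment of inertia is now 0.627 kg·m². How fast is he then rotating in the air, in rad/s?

ω₂ ≈ 23.2 rad/s

With no external torque about the axis, L is conserved: I₁ω₁ = I₂ω₂.
ω₂ = I₁ω₁ / I₂ = (2.280)(6.38 rad/s) / (0.6270) = 23.20 rad/s.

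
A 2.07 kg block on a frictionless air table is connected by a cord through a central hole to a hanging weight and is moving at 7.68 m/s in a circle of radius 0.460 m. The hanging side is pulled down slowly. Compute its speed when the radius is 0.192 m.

v₂ ≈ 18.4 m/s

The only horizontal force on the mass is along the cord (radial), so it exerts no torque about the hole and angular momentum m v r is conserved.
v₂ = v₁ r₁ / r₂ = (7.68)(0.460) / (0.192) = 18.40 m/s.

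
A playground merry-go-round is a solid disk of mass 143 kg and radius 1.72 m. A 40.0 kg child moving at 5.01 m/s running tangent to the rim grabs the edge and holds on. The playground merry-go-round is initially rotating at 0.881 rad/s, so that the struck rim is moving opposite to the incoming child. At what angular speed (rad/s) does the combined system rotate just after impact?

About the axle the impulsive forces during the collision are internal, so angular momentum about that axis is conserved.
I_p = ½(143)(1.72)² = 211.5 kg·m². Taking the sense of the child's angular momentum as positive, L_{child} = m v R = (40.0)(5.01)(1.72) = 344.7 kg·m²/s.
L_i = −I_p ω_p + m v R = −(211.5)(0.881) + 344.7 = 158.3 kg·m²/s.
After sticking, I_f = I_p + m R² = 211.5 + (40.0)(1.72)² = 329.9 kg·m².
ω_f = L_i / I_f = 158.3 / 329.9 = 0.4800 rad/s.

|ω_f| ≈ 0.480 rad/s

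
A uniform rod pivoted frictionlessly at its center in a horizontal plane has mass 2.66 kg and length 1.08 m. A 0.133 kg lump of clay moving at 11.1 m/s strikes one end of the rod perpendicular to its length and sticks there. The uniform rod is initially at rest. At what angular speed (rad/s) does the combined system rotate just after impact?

The axle reaction passes through the pivot and exerts no torque about it; angular momentum about the pivot is conserved through the impact.
I_p = (1/12)(2.66)(1.08)² = 0.2586 kg·m². Taking the sense of the lump of clay's angular momentum as positive, L_{lump} = m v R = (0.133)(11.1)(1.08/2) = 0.7972 kg·m²/s.
L_i = 0 + 0.7972 = 0.7972 kg·m²/s.
After sticking, I_f = I_p + m R² = 0.2586 + (0.133)(1.08/2)² = 0.2973 kg·m².
ω_f = L_i / I_f = 0.7972 / 0.2973 = 2.681 rad/s.

|ω_f| ≈ 2.68 rad/s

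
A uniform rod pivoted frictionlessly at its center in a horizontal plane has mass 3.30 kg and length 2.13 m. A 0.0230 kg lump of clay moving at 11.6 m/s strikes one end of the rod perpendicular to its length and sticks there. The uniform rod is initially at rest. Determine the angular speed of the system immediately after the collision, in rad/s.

|ω_f| ≈ 0.223 rad/s

The axle reaction passes through the pivot and exerts no torque about it; angular momentum about the pivot is conserved through the impact.
I_p = (1/12)(3.30)(2.13)² = 1.248 kg·m². Taking the sense of the lump of clay's angular momentum as positive, L_{lump} = m v R = (0.0230)(11.6)(2.13/2) = 0.2841 kg·m²/s.
L_i = 0 + 0.2841 = 0.2841 kg·m²/s.
After sticking, I_f = I_p + m R² = 1.248 + (0.0230)(2.13/2)² = 1.274 kg·m².
ω_f = L_i / I_f = 0.2841 / 1.274 = 0.2231 rad/s.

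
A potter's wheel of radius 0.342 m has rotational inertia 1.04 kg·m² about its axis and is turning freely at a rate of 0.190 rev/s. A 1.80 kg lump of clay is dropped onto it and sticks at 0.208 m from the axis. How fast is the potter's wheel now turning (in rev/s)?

ω_f ≈ 0.177 rev/s

The added mass arrives with no angular momentum about the axis, and any external torque about the axis is negligible, so the system's angular momentum is conserved.
Added inertia Σmr² = (1.80)(0.208)² = 0.07788 kg·m²; I_f = 1.040 + 0.07788 = 1.118 kg·m².
ω_f = I_p ω_i / I_f = (1.040)(0.190) / 1.118 = 0.1768 rev/s.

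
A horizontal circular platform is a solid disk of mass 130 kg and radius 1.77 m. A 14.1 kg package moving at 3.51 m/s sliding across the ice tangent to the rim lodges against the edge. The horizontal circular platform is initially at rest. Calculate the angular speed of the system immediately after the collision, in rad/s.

|ω_f| ≈ 0.353 rad/s

About the central axle the impulsive forces during the collision are internal, so angular momentum about that axis is conserved.
I_p = ½(130)(1.77)² = 203.6 kg·m². Taking the sense of the package's angular momentum as positive, L_{package} = m v R = (14.1)(3.51)(1.77) = 87.60 kg·m²/s.
L_i = 0 + 87.60 = 87.60 kg·m²/s.
After sticking, I_f = I_p + m R² = 203.6 + (14.1)(1.77)² = 247.8 kg·m².
ω_f = L_i / I_f = 87.60 / 247.8 = 0.3535 rad/s.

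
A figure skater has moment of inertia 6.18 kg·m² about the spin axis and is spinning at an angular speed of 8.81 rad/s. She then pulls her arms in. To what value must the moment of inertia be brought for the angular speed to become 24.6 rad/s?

I₂ ≈ 2.21 kg·m²

Angular momentum about the spin axis is conserved since the torque about it is zero.
I₂ = I₁ω₁ / ω₂ = (6.18)(8.81) / (24.6) = 2.213 kg·m².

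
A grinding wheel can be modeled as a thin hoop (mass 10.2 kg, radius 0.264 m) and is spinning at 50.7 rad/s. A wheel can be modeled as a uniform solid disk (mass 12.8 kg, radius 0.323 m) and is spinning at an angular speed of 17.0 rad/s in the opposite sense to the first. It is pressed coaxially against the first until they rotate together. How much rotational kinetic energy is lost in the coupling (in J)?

ΔKE lost ≈ 789 J

No external torque acts about the common axis, so total angular momentum is conserved.
Moments of inertia: I_A = (10.2)(0.264)² = 0.7109 kg·m²; I_B = ½(12.8)(0.323)² = 0.6677 kg·m².
Taking A's sense as positive: L = (0.7109)(50.7) − (0.6677)(17.0) = 24.69 kg·m²·rad/s.
Combined I = 0.7109 + 0.6677 = 1.379 kg·m².
ω_f = L / I = 24.69 / 1.379 = 17.91 rad/s.
KE_i = ½ΣIω² = 1010 J; KE_f = ½(1.379)(17.91)² = 221.1 J.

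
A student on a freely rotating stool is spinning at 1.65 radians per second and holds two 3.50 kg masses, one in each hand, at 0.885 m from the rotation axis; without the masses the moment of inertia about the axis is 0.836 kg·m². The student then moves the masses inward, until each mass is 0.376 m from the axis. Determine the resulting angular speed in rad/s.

No external torque acts about the spin axis, so angular momentum is conserved.
I₁ = 0.836 + 2(3.50)(0.885)² = 6.319 kg·m²; I₂ = 0.836 + 2(3.50)(0.376)² = 1.826 kg·m².
ω₂ = I₁ω₁ / I₂ = (6.319)(1.65 rad/s) / (1.826) = 5.711 rad/s.

ω₂ ≈ 5.71 rad/s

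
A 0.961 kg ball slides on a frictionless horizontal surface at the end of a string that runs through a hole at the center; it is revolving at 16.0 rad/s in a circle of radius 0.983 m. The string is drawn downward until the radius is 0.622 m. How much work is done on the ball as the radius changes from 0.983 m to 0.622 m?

W ≈ 178 J

The constraining force is radial, so m r² ω about the center is conserved.
ω₂ = ω₁ (r₁/r₂)² = (16.0)(0.983/0.622)² = 39.96 rad/s.
W = ΔKE = ½m(v₂² − v₁²) = 178.0 J.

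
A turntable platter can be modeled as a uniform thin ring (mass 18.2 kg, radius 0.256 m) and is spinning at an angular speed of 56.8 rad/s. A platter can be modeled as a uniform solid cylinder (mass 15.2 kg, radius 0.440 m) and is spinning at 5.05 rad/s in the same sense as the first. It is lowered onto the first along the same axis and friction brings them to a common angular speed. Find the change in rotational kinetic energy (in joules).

No external torque acts about the common axis, so total angular momentum is conserved.
Moments of inertia: I_A = (18.2)(0.256)² = 1.193 kg·m²; I_B = ½(15.2)(0.440)² = 1.471 kg·m².
Taking A's sense as positive: L = (1.193)(56.8) + (1.471)(5.05) = 75.18 kg·m²·rad/s.
Combined I = 1.193 + 1.471 = 2.664 kg·m².
ω_f = L / I = 75.18 / 2.664 = 28.22 rad/s.
KE_i = ½ΣIω² = 1943 J; KE_f = ½(2.664)(28.22)² = 1061 J.

ΔKE ≈ -882 J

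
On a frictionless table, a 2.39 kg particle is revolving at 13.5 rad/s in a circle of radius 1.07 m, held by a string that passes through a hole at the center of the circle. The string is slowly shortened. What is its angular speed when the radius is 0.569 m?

ω₂ ≈ 47.7 rad/s

The constraining force is radial, so m r² ω about the center is conserved.
ω₂ = ω₁ (r₁/r₂)² = (13.5)(1.07/0.569)² = 47.74 rad/s.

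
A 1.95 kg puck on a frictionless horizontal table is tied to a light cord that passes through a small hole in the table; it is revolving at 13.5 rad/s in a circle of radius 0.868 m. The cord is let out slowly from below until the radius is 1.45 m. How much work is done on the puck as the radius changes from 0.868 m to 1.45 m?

W ≈ -85.9 J

The constraining force is radial, so m r² ω about the center is conserved.
ω₂ = ω₁ (r₁/r₂)² = (13.5)(0.868/1.45)² = 4.838 rad/s.
W = ΔKE = ½m(v₂² − v₁²) = -85.90 J.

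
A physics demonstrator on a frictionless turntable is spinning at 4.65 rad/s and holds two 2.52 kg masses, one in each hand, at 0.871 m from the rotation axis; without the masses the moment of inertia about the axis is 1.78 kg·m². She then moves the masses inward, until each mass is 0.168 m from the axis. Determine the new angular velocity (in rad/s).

ω₂ ≈ 13.6 rad/s

With no external torque about the axis, L is conserved: I₁ω₁ = I₂ω₂.
I₁ = 1.78 + 2(2.52)(0.871)² = 5.604 kg·m²; I₂ = 1.78 + 2(2.52)(0.168)² = 1.922 kg·m².
ω₂ = I₁ω₁ / I₂ = (5.604)(4.65 rad/s) / (1.922) = 13.56 rad/s.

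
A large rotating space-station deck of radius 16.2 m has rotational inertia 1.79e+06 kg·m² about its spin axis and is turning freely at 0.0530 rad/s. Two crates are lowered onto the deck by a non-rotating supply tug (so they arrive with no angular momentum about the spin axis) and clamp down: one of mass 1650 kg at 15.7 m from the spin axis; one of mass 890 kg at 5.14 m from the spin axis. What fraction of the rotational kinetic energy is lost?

fraction ≈ 0.194

The added mass arrives with no angular momentum about the spin axis, and any external torque about the spin axis is negligible, so the system's angular momentum is conserved.
Added inertia Σmr² = (1650)(15.7)² + (890)(5.14)² = 4.302e+05 kg·m²; I_f = 1.790e+06 + 4.302e+05 = 2.220e+06 kg·m².
ω_f = I_p ω_i / I_f = (1.790e+06)(0.0530) / 2.220e+06 = 0.04273 rad/s.
KE_i = ½(1.790e+06)(0.05300 rad/s)² = 2514 J; KE_f = ½(2.220e+06)(0.04273)² = 2027 J.
Fraction lost = 0.1938.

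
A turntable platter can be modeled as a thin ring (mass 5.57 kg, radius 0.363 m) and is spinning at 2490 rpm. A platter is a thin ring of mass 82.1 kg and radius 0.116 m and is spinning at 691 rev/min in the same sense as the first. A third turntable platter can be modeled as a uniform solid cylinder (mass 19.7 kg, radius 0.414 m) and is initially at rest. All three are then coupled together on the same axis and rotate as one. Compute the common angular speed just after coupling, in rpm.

|ω_f| ≈ 735 rpm

No external torque acts about the common axis, so total angular momentum is conserved.
Moments of inertia: I_A = (5.57)(0.363)² = 0.7340 kg·m²; I_B = (82.1)(0.116)² = 1.105 kg·m²; I_C = ½(19.7)(0.414)² = 1.688 kg·m².
Taking A's sense as positive: L = (0.7340)(2490) + (1.105)(691) = 2591 kg·m²·rpm.
Combined I = 0.7340 + 1.105 + 1.688 = 3.527 kg·m².
ω_f = L / I = 2591 / 3.527 = 734.6 rpm.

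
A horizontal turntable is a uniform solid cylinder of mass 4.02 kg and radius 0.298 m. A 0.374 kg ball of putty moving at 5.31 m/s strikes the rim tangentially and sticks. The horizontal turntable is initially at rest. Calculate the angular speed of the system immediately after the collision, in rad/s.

The axle reaction passes through the axle and exerts no torque about it; angular momentum about the axle is conserved through the impact.
I_p = ½(4.02)(0.298)² = 0.1785 kg·m². Taking the sense of the ball of putty's angular momentum as positive, L_{ball} = m v R = (0.374)(5.31)(0.298) = 0.5918 kg·m²/s.
L_i = 0 + 0.5918 = 0.5918 kg·m²/s.
After sticking, I_f = I_p + m R² = 0.1785 + (0.374)(0.298)² = 0.2117 kg·m².
ω_f = L_i / I_f = 0.5918 / 0.2117 = 2.795 rad/s.

|ω_f| ≈ 2.80 rad/s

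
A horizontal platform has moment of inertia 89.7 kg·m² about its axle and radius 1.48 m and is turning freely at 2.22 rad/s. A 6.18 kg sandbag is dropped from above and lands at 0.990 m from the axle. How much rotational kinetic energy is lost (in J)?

energy lost ≈ 14.0 J

The added mass arrives with no angular momentum about the axle, and any external torque about the axle is negligible, so the system's angular momentum is conserved.
Added inertia Σmr² = (6.18)(0.990)² = 6.057 kg·m²; I_f = 89.70 + 6.057 = 95.76 kg·m².
ω_f = I_p ω_i / I_f = (89.70)(2.22) / 95.76 = 2.080 rad/s.
KE_i = ½(89.70)(2.220 rad/s)² = 221.0 J; KE_f = ½(95.76)(2.080)² = 207.1 J.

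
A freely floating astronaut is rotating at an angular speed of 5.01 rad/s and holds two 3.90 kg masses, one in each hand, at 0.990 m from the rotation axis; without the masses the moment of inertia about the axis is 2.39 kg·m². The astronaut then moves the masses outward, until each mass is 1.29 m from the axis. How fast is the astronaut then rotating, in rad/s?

Angular momentum about the spin axis is conserved since the torque about it is zero.
I₁ = 2.39 + 2(3.90)(0.990)² = 10.03 kg·m²; I₂ = 2.39 + 2(3.90)(1.29)² = 15.37 kg·m².
ω₂ = I₁ω₁ / I₂ = (10.03)(5.01 rad/s) / (15.37) = 3.271 rad/s.

ω₂ ≈ 3.27 rad/s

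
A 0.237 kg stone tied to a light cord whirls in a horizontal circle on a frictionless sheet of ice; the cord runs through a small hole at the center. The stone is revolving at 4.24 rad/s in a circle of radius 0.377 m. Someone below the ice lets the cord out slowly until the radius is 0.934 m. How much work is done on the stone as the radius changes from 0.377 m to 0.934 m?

The constraining force is radial, so m r² ω about the center is conserved.
ω₂ = ω₁ (r₁/r₂)² = (4.24)(0.377/0.934)² = 0.6908 rad/s.
W = ΔKE = ½m(v₂² − v₁²) = -0.2535 J.

W ≈ -0.253 J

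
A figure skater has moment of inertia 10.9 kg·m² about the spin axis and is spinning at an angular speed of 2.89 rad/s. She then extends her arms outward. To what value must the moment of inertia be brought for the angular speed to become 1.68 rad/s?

With no external torque about the axis, L is conserved: I₁ω₁ = I₂ω₂.
I₂ = I₁ω₁ / ω₂ = (10.9)(2.89) / (1.68) = 18.75 kg·m².

I₂ ≈ 18.8 kg·m²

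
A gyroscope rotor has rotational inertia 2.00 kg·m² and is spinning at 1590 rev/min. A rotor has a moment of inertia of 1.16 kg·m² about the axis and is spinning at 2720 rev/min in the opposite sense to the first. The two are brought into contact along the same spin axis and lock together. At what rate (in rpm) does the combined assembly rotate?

No external torque acts about the common axis, so total angular momentum is conserved.
Taking A's sense as positive: L = (2.000)(1590) − (1.160)(2720) = 24.80 kg·m²·rpm.
Combined I = 2.000 + 1.160 = 3.160 kg·m².
ω_f = L / I = 24.80 / 3.160 = 7.848 rpm.

|ω_f| ≈ 7.85 rpm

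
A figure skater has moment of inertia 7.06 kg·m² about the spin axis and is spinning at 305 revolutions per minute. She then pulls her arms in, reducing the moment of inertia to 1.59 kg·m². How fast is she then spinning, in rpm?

ω₂ ≈ 1350 rpm

No external torque acts about the spin axis, so angular momentum is conserved.
ω₂ = I₁ω₁ / I₂ = (7.060)(305 rpm) / (1.590) = 1354 rpm.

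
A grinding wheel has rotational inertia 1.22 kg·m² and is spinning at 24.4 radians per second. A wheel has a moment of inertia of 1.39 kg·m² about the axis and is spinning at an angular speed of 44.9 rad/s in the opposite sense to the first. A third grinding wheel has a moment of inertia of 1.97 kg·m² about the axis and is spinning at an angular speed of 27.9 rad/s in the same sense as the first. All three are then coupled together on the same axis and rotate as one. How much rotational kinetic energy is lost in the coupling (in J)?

No external torque acts about the common axis, so total angular momentum is conserved.
Taking A's sense as positive: L = (1.220)(24.4) − (1.390)(44.9) + (1.970)(27.9) = 22.32 kg·m²·rad/s.
Combined I = 1.220 + 1.390 + 1.970 = 4.580 kg·m².
ω_f = L / I = 22.32 / 4.580 = 4.873 rad/s.
KE_i = ½ΣIω² = 2531 J; KE_f = ½(4.580)(4.873)² = 54.39 J.

ΔKE lost ≈ 2480 J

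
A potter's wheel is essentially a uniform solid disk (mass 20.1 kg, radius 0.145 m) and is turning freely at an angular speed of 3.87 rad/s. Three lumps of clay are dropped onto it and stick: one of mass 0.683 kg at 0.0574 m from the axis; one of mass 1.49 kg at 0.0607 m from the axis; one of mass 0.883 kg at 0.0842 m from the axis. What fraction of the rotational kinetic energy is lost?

The added mass arrives with no angular momentum about the axis, and any external torque about the axis is negligible, so the system's angular momentum is conserved.
I_p = ½(20.1)(0.145)² = 0.2113 kg·m².
Added inertia Σmr² = (0.683)(0.0574)² + (1.49)(0.0607)² + (0.883)(0.0842)² = 0.01400 kg·m²; I_f = 0.2113 + 0.01400 = 0.2253 kg·m².
ω_f = I_p ω_i / I_f = (0.2113)(3.87) / 0.2253 = 3.630 rad/s.
KE_i = ½(0.2113)(3.870 rad/s)² = 1.582 J; KE_f = ½(0.2253)(3.630)² = 1.484 J.
Fraction lost = 0.06214.

fraction ≈ 0.0621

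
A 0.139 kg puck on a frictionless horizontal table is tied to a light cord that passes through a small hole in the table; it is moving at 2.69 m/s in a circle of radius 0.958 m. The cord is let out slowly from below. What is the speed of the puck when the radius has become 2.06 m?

Central (radial) force ⇒ zero torque about the center ⇒ m v r is constant.
v₂ = v₁ r₁ / r₂ = (2.69)(0.958) / (2.06) = 1.251 m/s.

v₂ ≈ 1.25 m/s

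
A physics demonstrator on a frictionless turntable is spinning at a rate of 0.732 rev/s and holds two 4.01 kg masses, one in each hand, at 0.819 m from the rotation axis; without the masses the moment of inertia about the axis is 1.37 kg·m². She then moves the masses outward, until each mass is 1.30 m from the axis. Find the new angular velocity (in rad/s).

Angular momentum about the spin axis is conserved since the torque about it is zero.
I₁ = 1.37 + 2(4.01)(0.819)² = 6.750 kg·m²; I₂ = 1.37 + 2(4.01)(1.30)² = 14.92 kg·m².
ω₂ = I₁ω₁ / I₂ = (6.750)(0.732 rev/s) / (14.92) = 0.3311 rev/s = 2.080 rad/s.

ω₂ ≈ 2.08 rad/s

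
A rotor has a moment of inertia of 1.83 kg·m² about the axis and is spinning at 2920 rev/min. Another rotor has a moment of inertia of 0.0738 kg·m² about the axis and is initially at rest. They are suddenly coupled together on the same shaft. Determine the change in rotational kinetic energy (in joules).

ΔKE ≈ -3320 J

No external torque acts about the common axis, so total angular momentum is conserved.
Taking A's sense as positive: L = (1.830)(2920) = 5344 kg·m²·rpm.
Combined I = 1.830 + 0.07380 = 1.904 kg·m².
ω_f = L / I = 5344 / 1.904 = 2807 rpm.
KE_i = ½ΣIω² = 85550 J; KE_f = ½(1.904)(293.9)² = 82240 J.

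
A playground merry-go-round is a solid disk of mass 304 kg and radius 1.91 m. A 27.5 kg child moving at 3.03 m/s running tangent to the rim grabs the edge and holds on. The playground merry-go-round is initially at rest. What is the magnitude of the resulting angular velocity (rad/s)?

|ω_f| ≈ 0.243 rad/s

The axle reaction passes through the axle and exerts no torque about it; angular momentum about the axle is conserved through the impact.
I_p = ½(304)(1.91)² = 554.5 kg·m². Taking the sense of the child's angular momentum as positive, L_{child} = m v R = (27.5)(3.03)(1.91) = 159.2 kg·m²/s.
L_i = 0 + 159.2 = 159.2 kg·m²/s.
After sticking, I_f = I_p + m R² = 554.5 + (27.5)(1.91)² = 654.8 kg·m².
ω_f = L_i / I_f = 159.2 / 654.8 = 0.2430 rad/s.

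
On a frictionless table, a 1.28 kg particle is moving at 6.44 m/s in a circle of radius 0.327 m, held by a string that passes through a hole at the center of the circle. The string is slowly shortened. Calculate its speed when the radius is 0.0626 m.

The only horizontal force on the mass is along the cord (radial), so it exerts no torque about the hole and angular momentum m v r is conserved.
v₂ = v₁ r₁ / r₂ = (6.44)(0.327) / (0.0626) = 33.64 m/s.

v₂ ≈ 33.6 m/s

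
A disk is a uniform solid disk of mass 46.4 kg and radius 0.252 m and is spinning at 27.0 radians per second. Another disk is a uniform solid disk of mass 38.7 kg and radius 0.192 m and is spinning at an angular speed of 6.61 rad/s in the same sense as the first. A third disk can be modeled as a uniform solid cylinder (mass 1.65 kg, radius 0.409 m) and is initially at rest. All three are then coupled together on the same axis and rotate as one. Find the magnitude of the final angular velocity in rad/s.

No external torque acts about the common axis, so total angular momentum is conserved.
Moments of inertia: I_A = ½(46.4)(0.252)² = 1.473 kg·m²; I_B = ½(38.7)(0.192)² = 0.7133 kg·m²; I_C = ½(1.65)(0.409)² = 0.1380 kg·m².
Taking A's sense as positive: L = (1.473)(27.0) + (0.7133)(6.61) = 44.49 kg·m²·rad/s.
Combined I = 1.473 + 0.7133 + 0.1380 = 2.325 kg·m².
ω_f = L / I = 44.49 / 2.325 = 19.14 rad/s.

|ω_f| ≈ 19.1 rad/s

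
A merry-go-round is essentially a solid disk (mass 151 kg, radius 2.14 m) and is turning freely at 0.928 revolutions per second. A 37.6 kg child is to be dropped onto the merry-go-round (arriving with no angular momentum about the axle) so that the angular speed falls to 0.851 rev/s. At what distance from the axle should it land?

The added mass arrives with no angular momentum about the axle, and any external torque about the axle is negligible, so the system's angular momentum is conserved.
I_p = ½(151)(2.14)² = 345.8 kg·m².
I_p ω_i = (I_p + m r²) ω_f ⇒ m r² = I_p(ω_i/ω_f − 1) = 345.8(0.928/0.851 − 1) = 31.28 kg·m².
r = √(31.28/37.6) = 0.9122 m.

r ≈ 0.912 m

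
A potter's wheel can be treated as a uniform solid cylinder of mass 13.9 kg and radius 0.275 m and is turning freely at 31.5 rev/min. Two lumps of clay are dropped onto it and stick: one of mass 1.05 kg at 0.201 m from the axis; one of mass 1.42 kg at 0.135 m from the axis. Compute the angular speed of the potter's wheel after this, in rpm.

ω_f ≈ 27.9 rpm

The added mass arrives with no angular momentum about the axis, and any external torque about the axis is negligible, so the system's angular momentum is conserved.
I_p = ½(13.9)(0.275)² = 0.5256 kg·m².
Added inertia Σmr² = (1.05)(0.201)² + (1.42)(0.135)² = 0.06830 kg·m²; I_f = 0.5256 + 0.06830 = 0.5939 kg·m².
ω_f = I_p ω_i / I_f = (0.5256)(31.5) / 0.5939 = 27.88 rpm.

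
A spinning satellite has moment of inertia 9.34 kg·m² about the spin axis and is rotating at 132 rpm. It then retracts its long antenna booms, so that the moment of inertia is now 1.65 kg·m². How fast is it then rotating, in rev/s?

Angular momentum about the spin axis is conserved since the torque about it is zero.
ω₂ = I₁ω₁ / I₂ = (9.340)(132 rpm) / (1.650) = 747.2 rpm = 12.45 rev/s.

ω₂ ≈ 12.5 rev/s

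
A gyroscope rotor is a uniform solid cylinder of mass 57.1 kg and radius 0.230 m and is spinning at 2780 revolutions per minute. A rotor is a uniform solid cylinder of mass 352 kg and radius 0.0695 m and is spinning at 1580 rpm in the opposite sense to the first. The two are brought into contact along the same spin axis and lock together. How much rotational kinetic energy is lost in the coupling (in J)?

ΔKE lost ≈ 56700 J

No external torque acts about the common axis, so total angular momentum is conserved.
Moments of inertia: I_A = ½(57.1)(0.230)² = 1.510 kg·m²; I_B = ½(352)(0.0695)² = 0.8501 kg·m².
Taking A's sense as positive: L = (1.510)(2780) − (0.8501)(1580) = 2855 kg·m²·rpm.
Combined I = 1.510 + 0.8501 = 2.360 kg·m².
ω_f = L / I = 2855 / 2.360 = 1210 rpm.
KE_i = ½ΣIω² = 75640 J; KE_f = ½(2.360)(126.7)² = 18940 J.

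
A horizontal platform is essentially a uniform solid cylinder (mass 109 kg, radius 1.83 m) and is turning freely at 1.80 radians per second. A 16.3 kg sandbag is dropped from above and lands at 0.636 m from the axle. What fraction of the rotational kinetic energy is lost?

fraction ≈ 0.0349

No external torque acts about the axle; L_before = L_after.
I_p = ½(109)(1.83)² = 182.5 kg·m².
Added inertia Σmr² = (16.3)(0.636)² = 6.593 kg·m²; I_f = 182.5 + 6.593 = 189.1 kg·m².
ω_f = I_p ω_i / I_f = (182.5)(1.80) / 189.1 = 1.737 rad/s.
KE_i = ½(182.5)(1.800 rad/s)² = 295.7 J; KE_f = ½(189.1)(1.737)² = 285.4 J.
Fraction lost = 0.03487.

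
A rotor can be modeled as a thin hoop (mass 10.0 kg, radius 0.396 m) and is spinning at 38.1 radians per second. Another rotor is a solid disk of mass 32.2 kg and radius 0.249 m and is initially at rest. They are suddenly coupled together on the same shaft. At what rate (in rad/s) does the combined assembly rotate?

|ω_f| ≈ 23.3 rad/s

The coupling torques are internal; angular momentum about the shared axis is conserved.
Moments of inertia: I_A = (10.0)(0.396)² = 1.568 kg·m²; I_B = ½(32.2)(0.249)² = 0.9982 kg·m².
Taking A's sense as positive: L = (1.568)(38.1) = 59.75 kg·m²·rad/s.
Combined I = 1.568 + 0.9982 = 2.566 kg·m².
ω_f = L / I = 59.75 / 2.566 = 23.28 rad/s.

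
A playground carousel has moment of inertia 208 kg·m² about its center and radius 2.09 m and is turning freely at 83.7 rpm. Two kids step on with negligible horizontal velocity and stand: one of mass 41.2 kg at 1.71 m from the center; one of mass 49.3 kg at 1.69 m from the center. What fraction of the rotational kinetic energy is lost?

The added mass arrives with no angular momentum about the center, and any external torque about the center is negligible, so the system's angular momentum is conserved.
Added inertia Σmr² = (41.2)(1.71)² + (49.3)(1.69)² = 261.3 kg·m²; I_f = 208.0 + 261.3 = 469.3 kg·m².
ω_f = I_p ω_i / I_f = (208.0)(83.7) / 469.3 = 37.10 rpm.
KE_i = ½(208.0)(8.765 rad/s)² = 7990 J; KE_f = ½(469.3)(3.885)² = 3541 J.
Fraction lost = 0.5568.

fraction ≈ 0.557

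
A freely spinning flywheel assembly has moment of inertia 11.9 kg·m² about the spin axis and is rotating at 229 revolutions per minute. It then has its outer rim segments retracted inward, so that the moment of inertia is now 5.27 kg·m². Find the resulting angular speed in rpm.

No external torque acts about the spin axis, so angular momentum is conserved.
ω₂ = I₁ω₁ / I₂ = (11.90)(229 rpm) / (5.270) = 517.1 rpm.

ω₂ ≈ 517 rpm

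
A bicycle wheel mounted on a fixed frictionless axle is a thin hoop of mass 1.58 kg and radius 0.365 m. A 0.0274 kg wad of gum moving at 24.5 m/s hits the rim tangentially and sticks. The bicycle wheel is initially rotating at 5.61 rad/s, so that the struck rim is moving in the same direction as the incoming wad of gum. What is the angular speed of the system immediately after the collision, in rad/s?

The axle reaction passes through the axle and exerts no torque about it; angular momentum about the axle is conserved through the impact.
I_p = (1.58)(0.365)² = 0.2105 kg·m². Taking the sense of the wad of gum's angular momentum as positive, L_{wad} = m v R = (0.0274)(24.5)(0.365) = 0.2450 kg·m²/s.
L_i = +I_p ω_p + m v R = +(0.2105)(5.61) + 0.2450 = 1.426 kg·m²/s.
After sticking, I_f = I_p + m R² = 0.2105 + (0.0274)(0.365)² = 0.2141 kg·m².
ω_f = L_i / I_f = 1.426 / 0.2141 = 6.659 rad/s.

|ω_f| ≈ 6.66 rad/s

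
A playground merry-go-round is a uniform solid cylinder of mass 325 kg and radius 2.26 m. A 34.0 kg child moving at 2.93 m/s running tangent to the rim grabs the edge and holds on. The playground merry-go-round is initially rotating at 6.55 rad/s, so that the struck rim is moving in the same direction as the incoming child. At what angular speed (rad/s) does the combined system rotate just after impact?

About the axle the impulsive forces during the collision are internal, so angular momentum about that axis is conserved.
I_p = ½(325)(2.26)² = 830.0 kg·m². Taking the sense of the child's angular momentum as positive, L_{child} = m v R = (34.0)(2.93)(2.26) = 225.1 kg·m²/s.
L_i = +I_p ω_p + m v R = +(830.0)(6.55) + 225.1 = 5662 kg·m²/s.
After sticking, I_f = I_p + m R² = 830.0 + (34.0)(2.26)² = 1004 kg·m².
ω_f = L_i / I_f = 5662 / 1004 = 5.641 rad/s.

|ω_f| ≈ 5.64 rad/s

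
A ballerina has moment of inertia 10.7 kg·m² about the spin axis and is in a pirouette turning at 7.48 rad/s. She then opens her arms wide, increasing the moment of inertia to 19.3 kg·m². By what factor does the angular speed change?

With no external torque about the axis, L is conserved: I₁ω₁ = I₂ω₂.
ω₂/ω₁ = I₁/I₂ = 10.70 / 19.30 = 0.5544.

ω₂/ω₁ ≈ 0.554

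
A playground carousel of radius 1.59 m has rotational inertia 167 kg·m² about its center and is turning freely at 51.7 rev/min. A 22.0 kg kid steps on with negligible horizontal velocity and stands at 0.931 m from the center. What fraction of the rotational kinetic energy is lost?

fraction ≈ 0.102

The added mass arrives with no angular momentum about the center, and any external torque about the center is negligible, so the system's angular momentum is conserved.
Added inertia Σmr² = (22.0)(0.931)² = 19.07 kg·m²; I_f = 167.0 + 19.07 = 186.1 kg·m².
ω_f = I_p ω_i / I_f = (167.0)(51.7) / 186.1 = 46.40 rpm.
KE_i = ½(167.0)(5.414 rad/s)² = 2448 J; KE_f = ½(186.1)(4.859)² = 2197 J.
Fraction lost = 0.1025.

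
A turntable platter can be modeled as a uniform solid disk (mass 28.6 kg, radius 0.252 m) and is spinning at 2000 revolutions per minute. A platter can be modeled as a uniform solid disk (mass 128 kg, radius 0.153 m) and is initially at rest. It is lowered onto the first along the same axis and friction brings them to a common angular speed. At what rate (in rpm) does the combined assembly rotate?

|ω_f| ≈ 755 rpm

The coupling torques are internal; angular momentum about the shared axis is conserved.
Moments of inertia: I_A = ½(28.6)(0.252)² = 0.9081 kg·m²; I_B = ½(128)(0.153)² = 1.498 kg·m².
Taking A's sense as positive: L = (0.9081)(2000) = 1816 kg·m²·rpm.
Combined I = 0.9081 + 1.498 = 2.406 kg·m².
ω_f = L / I = 1816 / 2.406 = 754.8 rpm.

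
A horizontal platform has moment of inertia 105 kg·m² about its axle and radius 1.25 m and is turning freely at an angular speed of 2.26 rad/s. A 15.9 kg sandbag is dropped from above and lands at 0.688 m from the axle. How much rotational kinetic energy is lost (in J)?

energy lost ≈ 17.9 J

No external torque acts about the axle; L_before = L_after.
Added inertia Σmr² = (15.9)(0.688)² = 7.526 kg·m²; I_f = 105.0 + 7.526 = 112.5 kg·m².
ω_f = I_p ω_i / I_f = (105.0)(2.26) / 112.5 = 2.109 rad/s.
KE_i = ½(105.0)(2.260 rad/s)² = 268.1 J; KE_f = ½(112.5)(2.109)² = 250.2 J.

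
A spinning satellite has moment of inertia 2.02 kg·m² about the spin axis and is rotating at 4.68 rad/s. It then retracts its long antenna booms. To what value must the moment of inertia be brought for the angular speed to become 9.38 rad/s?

I₂ ≈ 1.01 kg·m²

Angular momentum about the spin axis is conserved since the torque about it is zero.
I₂ = I₁ω₁ / ω₂ = (2.02)(4.68) / (9.38) = 1.008 kg·m².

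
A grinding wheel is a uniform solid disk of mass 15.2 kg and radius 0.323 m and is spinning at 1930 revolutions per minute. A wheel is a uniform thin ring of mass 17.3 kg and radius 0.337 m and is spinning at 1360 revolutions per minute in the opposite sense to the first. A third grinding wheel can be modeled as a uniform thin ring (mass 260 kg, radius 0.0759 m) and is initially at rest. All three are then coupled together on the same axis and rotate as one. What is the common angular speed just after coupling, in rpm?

|ω_f| ≈ 268 rpm

The coupling torques are internal; angular momentum about the shared axis is conserved.
Moments of inertia: I_A = ½(15.2)(0.323)² = 0.7929 kg·m²; I_B = (17.3)(0.337)² = 1.965 kg·m²; I_C = (260)(0.0759)² = 1.498 kg·m².
Taking A's sense as positive: L = (0.7929)(1930) − (1.965)(1360) = -1142 kg·m²·rpm.
Combined I = 0.7929 + 1.965 + 1.498 = 4.255 kg·m².
ω_f = L / I = -1142 / 4.255 = -268.3 rpm.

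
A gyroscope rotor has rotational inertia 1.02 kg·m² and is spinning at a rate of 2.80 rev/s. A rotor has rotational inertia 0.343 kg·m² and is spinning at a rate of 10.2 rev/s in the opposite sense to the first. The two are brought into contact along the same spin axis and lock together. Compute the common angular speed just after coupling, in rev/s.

The coupling torques are internal; angular momentum about the shared axis is conserved.
Taking A's sense as positive: L = (1.020)(2.80) − (0.3430)(10.2) = -0.6426 kg·m²·rev/s.
Combined I = 1.020 + 0.3430 = 1.363 kg·m².
ω_f = L / I = -0.6426 / 1.363 = -0.4715 rev/s.

|ω_f| ≈ 0.471 rev/s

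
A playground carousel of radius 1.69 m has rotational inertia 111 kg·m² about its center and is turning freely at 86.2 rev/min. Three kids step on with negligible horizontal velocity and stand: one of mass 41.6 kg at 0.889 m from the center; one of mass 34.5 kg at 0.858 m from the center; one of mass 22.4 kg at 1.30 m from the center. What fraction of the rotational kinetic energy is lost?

No external torque acts about the center; L_before = L_after.
Added inertia Σmr² = (41.6)(0.889)² + (34.5)(0.858)² + (22.4)(1.30)² = 96.13 kg·m²; I_f = 111.0 + 96.13 = 207.1 kg·m².
ω_f = I_p ω_i / I_f = (111.0)(86.2) / 207.1 = 46.19 rpm.
KE_i = ½(111.0)(9.027 rad/s)² = 4522 J; KE_f = ½(207.1)(4.837)² = 2423 J.
Fraction lost = 0.4641.

fraction ≈ 0.464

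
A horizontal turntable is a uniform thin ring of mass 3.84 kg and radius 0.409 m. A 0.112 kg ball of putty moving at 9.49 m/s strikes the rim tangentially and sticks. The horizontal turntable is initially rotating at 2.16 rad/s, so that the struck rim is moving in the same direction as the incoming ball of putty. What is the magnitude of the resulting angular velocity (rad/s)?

About the axle the impulsive forces during the collision are internal, so angular momentum about that axis is conserved.
I_p = (3.84)(0.409)² = 0.6424 kg·m². Taking the sense of the ball of putty's angular momentum as positive, L_{ball} = m v R = (0.112)(9.49)(0.409) = 0.4347 kg·m²/s.
L_i = +I_p ω_p + m v R = +(0.6424)(2.16) + 0.4347 = 1.822 kg·m²/s.
After sticking, I_f = I_p + m R² = 0.6424 + (0.112)(0.409)² = 0.6611 kg·m².
ω_f = L_i / I_f = 1.822 / 0.6611 = 2.756 rad/s.

|ω_f| ≈ 2.76 rad/s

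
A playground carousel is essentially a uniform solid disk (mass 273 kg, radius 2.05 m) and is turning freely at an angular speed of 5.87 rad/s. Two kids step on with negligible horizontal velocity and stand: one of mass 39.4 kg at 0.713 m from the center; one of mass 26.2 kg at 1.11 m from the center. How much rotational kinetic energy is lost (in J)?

energy lost ≈ 826 J

No external torque acts about the center; L_before = L_after.
I_p = ½(273)(2.05)² = 573.6 kg·m².
Added inertia Σmr² = (39.4)(0.713)² + (26.2)(1.11)² = 52.31 kg·m²; I_f = 573.6 + 52.31 = 626.0 kg·m².
ω_f = I_p ω_i / I_f = (573.6)(5.87) / 626.0 = 5.379 rad/s.
KE_i = ½(573.6)(5.870 rad/s)² = 9883 J; KE_f = ½(626.0)(5.379)² = 9057 J.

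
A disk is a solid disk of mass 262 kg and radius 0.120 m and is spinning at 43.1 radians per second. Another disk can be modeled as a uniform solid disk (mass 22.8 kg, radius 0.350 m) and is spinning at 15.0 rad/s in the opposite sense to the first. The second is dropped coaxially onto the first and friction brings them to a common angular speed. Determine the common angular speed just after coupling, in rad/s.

No external torque acts about the common axis, so total angular momentum is conserved.
Moments of inertia: I_A = ½(262)(0.120)² = 1.886 kg·m²; I_B = ½(22.8)(0.350)² = 1.396 kg·m².
Taking A's sense as positive: L = (1.886)(43.1) − (1.396)(15.0) = 60.36 kg·m²·rad/s.
Combined I = 1.886 + 1.396 = 3.283 kg·m².
ω_f = L / I = 60.36 / 3.283 = 18.39 rad/s.

|ω_f| ≈ 18.4 rad/s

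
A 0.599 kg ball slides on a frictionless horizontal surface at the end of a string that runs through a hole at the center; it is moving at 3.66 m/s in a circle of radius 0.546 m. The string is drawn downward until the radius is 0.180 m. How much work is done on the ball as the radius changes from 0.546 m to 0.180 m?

W ≈ 32.9 J

Central (radial) force ⇒ zero torque about the center ⇒ m v r is constant.
v₂ = v₁ r₁ / r₂ = (3.66)(0.546) / (0.180) = 11.10 m/s.
W = ΔKE = ½m(v₂² − v₁²) = 32.90 J.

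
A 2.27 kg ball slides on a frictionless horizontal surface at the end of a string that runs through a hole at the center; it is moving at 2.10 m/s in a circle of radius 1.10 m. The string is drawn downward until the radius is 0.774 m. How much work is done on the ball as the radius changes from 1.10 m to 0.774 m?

Central (radial) force ⇒ zero torque about the center ⇒ m v r is constant.
v₂ = v₁ r₁ / r₂ = (2.10)(1.10) / (0.774) = 2.984 m/s.
W = ΔKE = ½m(v₂² − v₁²) = 5.104 J.

W ≈ 5.10 J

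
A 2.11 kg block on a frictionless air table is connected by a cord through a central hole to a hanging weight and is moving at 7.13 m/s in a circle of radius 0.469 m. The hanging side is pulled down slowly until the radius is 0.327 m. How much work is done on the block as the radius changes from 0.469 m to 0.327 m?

Central (radial) force ⇒ zero torque about the center ⇒ m v r is constant.
v₂ = v₁ r₁ / r₂ = (7.13)(0.469) / (0.327) = 10.23 m/s.
W = ΔKE = ½m(v₂² − v₁²) = 56.69 J.

W ≈ 56.7 J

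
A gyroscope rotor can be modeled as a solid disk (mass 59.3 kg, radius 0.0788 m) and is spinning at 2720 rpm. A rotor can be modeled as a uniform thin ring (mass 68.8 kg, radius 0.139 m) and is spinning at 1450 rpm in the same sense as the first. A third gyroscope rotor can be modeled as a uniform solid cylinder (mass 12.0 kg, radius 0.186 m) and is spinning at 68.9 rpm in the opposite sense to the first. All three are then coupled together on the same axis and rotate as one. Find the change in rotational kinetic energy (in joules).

ΔKE ≈ -4230 J

The coupling torques are internal; angular momentum about the shared axis is conserved.
Moments of inertia: I_A = ½(59.3)(0.0788)² = 0.1841 kg·m²; I_B = (68.8)(0.139)² = 1.329 kg·m²; I_C = ½(12.0)(0.186)² = 0.2076 kg·m².
Taking A's sense as positive: L = (0.1841)(2720) + (1.329)(1450) − (0.2076)(68.9) = 2414 kg·m²·rpm.
Combined I = 0.1841 + 1.329 + 0.2076 = 1.721 kg·m².
ω_f = L / I = 2414 / 1.721 = 1403 rpm.
KE_i = ½ΣIω² = 22800 J; KE_f = ½(1.721)(146.9)² = 18570 J.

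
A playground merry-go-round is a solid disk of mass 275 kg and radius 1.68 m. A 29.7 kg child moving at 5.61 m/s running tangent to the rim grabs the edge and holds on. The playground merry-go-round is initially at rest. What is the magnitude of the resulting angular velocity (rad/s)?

|ω_f| ≈ 0.593 rad/s

The axle reaction passes through the axle and exerts no torque about it; angular momentum about the axle is conserved through the impact.
I_p = ½(275)(1.68)² = 388.1 kg·m². Taking the sense of the child's angular momentum as positive, L_{child} = m v R = (29.7)(5.61)(1.68) = 279.9 kg·m²/s.
L_i = 0 + 279.9 = 279.9 kg·m²/s.
After sticking, I_f = I_p + m R² = 388.1 + (29.7)(1.68)² = 471.9 kg·m².
ω_f = L_i / I_f = 279.9 / 471.9 = 0.5932 rad/s.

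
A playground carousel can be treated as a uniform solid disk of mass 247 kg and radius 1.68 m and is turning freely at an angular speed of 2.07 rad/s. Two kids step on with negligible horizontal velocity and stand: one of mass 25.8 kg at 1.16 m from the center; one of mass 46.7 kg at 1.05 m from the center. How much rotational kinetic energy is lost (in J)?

No external torque acts about the center; L_before = L_after.
I_p = ½(247)(1.68)² = 348.6 kg·m².
Added inertia Σmr² = (25.8)(1.16)² + (46.7)(1.05)² = 86.20 kg·m²; I_f = 348.6 + 86.20 = 434.8 kg·m².
ω_f = I_p ω_i / I_f = (348.6)(2.07) / 434.8 = 1.660 rad/s.
KE_i = ½(348.6)(2.070 rad/s)² = 746.8 J; KE_f = ½(434.8)(1.660)² = 598.7 J.

energy lost ≈ 148 J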